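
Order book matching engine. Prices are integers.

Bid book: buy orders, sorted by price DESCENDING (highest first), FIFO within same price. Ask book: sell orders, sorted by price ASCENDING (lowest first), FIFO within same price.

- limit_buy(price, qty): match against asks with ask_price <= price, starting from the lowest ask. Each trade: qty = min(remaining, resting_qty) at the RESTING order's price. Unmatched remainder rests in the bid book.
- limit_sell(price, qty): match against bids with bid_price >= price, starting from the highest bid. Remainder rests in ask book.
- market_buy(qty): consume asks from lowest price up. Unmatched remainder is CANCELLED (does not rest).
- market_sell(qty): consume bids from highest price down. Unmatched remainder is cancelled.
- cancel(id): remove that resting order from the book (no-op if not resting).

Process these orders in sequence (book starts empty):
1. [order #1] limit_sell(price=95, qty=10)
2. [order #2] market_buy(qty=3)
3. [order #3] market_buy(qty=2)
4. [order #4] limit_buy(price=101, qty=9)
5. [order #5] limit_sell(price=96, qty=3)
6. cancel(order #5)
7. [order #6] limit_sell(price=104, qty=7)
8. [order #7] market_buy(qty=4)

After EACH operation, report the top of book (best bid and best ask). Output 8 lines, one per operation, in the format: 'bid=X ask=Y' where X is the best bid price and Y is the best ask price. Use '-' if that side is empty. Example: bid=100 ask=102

After op 1 [order #1] limit_sell(price=95, qty=10): fills=none; bids=[-] asks=[#1:10@95]
After op 2 [order #2] market_buy(qty=3): fills=#2x#1:3@95; bids=[-] asks=[#1:7@95]
After op 3 [order #3] market_buy(qty=2): fills=#3x#1:2@95; bids=[-] asks=[#1:5@95]
After op 4 [order #4] limit_buy(price=101, qty=9): fills=#4x#1:5@95; bids=[#4:4@101] asks=[-]
After op 5 [order #5] limit_sell(price=96, qty=3): fills=#4x#5:3@101; bids=[#4:1@101] asks=[-]
After op 6 cancel(order #5): fills=none; bids=[#4:1@101] asks=[-]
After op 7 [order #6] limit_sell(price=104, qty=7): fills=none; bids=[#4:1@101] asks=[#6:7@104]
After op 8 [order #7] market_buy(qty=4): fills=#7x#6:4@104; bids=[#4:1@101] asks=[#6:3@104]

Answer: bid=- ask=95
bid=- ask=95
bid=- ask=95
bid=101 ask=-
bid=101 ask=-
bid=101 ask=-
bid=101 ask=104
bid=101 ask=104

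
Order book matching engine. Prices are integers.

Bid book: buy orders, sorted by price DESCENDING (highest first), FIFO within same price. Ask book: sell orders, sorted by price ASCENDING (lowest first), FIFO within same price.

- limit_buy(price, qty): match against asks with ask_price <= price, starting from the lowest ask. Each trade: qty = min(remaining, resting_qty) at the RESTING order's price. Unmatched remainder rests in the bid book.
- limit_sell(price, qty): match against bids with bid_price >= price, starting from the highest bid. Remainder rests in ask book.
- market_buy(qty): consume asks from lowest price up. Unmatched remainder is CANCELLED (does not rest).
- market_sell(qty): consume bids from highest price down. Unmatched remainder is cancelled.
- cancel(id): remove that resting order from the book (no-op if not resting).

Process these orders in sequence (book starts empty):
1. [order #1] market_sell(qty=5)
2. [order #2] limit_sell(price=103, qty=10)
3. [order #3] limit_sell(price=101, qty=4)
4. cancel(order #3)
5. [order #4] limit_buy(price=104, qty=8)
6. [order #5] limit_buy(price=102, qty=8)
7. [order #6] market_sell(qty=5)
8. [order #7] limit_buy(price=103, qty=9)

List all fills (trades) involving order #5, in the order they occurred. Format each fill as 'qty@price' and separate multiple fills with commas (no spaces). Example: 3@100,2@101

Answer: 5@102

Derivation:
After op 1 [order #1] market_sell(qty=5): fills=none; bids=[-] asks=[-]
After op 2 [order #2] limit_sell(price=103, qty=10): fills=none; bids=[-] asks=[#2:10@103]
After op 3 [order #3] limit_sell(price=101, qty=4): fills=none; bids=[-] asks=[#3:4@101 #2:10@103]
After op 4 cancel(order #3): fills=none; bids=[-] asks=[#2:10@103]
After op 5 [order #4] limit_buy(price=104, qty=8): fills=#4x#2:8@103; bids=[-] asks=[#2:2@103]
After op 6 [order #5] limit_buy(price=102, qty=8): fills=none; bids=[#5:8@102] asks=[#2:2@103]
After op 7 [order #6] market_sell(qty=5): fills=#5x#6:5@102; bids=[#5:3@102] asks=[#2:2@103]
After op 8 [order #7] limit_buy(price=103, qty=9): fills=#7x#2:2@103; bids=[#7:7@103 #5:3@102] asks=[-]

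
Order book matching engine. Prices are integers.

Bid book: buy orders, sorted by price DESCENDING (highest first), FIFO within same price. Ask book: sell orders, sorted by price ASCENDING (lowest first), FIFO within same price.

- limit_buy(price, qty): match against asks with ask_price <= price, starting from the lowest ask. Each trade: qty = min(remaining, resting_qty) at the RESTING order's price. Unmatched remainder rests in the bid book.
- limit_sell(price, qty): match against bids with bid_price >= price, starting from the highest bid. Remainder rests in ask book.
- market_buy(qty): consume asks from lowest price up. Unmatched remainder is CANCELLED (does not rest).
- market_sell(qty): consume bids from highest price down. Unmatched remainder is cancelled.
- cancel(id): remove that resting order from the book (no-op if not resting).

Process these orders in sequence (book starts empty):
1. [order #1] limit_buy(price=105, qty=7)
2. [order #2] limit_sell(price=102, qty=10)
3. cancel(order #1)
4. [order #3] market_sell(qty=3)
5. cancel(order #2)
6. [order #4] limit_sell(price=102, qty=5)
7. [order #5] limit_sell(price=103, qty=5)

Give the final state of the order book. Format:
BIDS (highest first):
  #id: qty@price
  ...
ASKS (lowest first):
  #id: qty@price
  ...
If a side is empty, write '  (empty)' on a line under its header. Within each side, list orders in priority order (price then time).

Answer: BIDS (highest first):
  (empty)
ASKS (lowest first):
  #4: 5@102
  #5: 5@103

Derivation:
After op 1 [order #1] limit_buy(price=105, qty=7): fills=none; bids=[#1:7@105] asks=[-]
After op 2 [order #2] limit_sell(price=102, qty=10): fills=#1x#2:7@105; bids=[-] asks=[#2:3@102]
After op 3 cancel(order #1): fills=none; bids=[-] asks=[#2:3@102]
After op 4 [order #3] market_sell(qty=3): fills=none; bids=[-] asks=[#2:3@102]
After op 5 cancel(order #2): fills=none; bids=[-] asks=[-]
After op 6 [order #4] limit_sell(price=102, qty=5): fills=none; bids=[-] asks=[#4:5@102]
After op 7 [order #5] limit_sell(price=103, qty=5): fills=none; bids=[-] asks=[#4:5@102 #5:5@103]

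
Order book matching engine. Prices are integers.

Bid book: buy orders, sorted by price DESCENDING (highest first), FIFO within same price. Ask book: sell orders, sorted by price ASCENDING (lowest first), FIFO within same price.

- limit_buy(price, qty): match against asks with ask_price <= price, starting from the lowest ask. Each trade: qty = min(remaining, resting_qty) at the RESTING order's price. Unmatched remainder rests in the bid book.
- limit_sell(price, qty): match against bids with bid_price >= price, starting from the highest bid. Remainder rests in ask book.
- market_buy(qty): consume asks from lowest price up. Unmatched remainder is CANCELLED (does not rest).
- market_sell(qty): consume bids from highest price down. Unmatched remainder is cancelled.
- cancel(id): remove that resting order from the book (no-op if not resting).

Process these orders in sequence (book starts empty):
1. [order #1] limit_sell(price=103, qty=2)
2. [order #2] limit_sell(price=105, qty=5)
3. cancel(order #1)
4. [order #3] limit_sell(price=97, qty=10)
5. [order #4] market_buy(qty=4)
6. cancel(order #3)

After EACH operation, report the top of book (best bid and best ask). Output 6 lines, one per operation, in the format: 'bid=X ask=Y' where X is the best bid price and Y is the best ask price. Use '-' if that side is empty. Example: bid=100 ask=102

Answer: bid=- ask=103
bid=- ask=103
bid=- ask=105
bid=- ask=97
bid=- ask=97
bid=- ask=105

Derivation:
After op 1 [order #1] limit_sell(price=103, qty=2): fills=none; bids=[-] asks=[#1:2@103]
After op 2 [order #2] limit_sell(price=105, qty=5): fills=none; bids=[-] asks=[#1:2@103 #2:5@105]
After op 3 cancel(order #1): fills=none; bids=[-] asks=[#2:5@105]
After op 4 [order #3] limit_sell(price=97, qty=10): fills=none; bids=[-] asks=[#3:10@97 #2:5@105]
After op 5 [order #4] market_buy(qty=4): fills=#4x#3:4@97; bids=[-] asks=[#3:6@97 #2:5@105]
After op 6 cancel(order #3): fills=none; bids=[-] asks=[#2:5@105]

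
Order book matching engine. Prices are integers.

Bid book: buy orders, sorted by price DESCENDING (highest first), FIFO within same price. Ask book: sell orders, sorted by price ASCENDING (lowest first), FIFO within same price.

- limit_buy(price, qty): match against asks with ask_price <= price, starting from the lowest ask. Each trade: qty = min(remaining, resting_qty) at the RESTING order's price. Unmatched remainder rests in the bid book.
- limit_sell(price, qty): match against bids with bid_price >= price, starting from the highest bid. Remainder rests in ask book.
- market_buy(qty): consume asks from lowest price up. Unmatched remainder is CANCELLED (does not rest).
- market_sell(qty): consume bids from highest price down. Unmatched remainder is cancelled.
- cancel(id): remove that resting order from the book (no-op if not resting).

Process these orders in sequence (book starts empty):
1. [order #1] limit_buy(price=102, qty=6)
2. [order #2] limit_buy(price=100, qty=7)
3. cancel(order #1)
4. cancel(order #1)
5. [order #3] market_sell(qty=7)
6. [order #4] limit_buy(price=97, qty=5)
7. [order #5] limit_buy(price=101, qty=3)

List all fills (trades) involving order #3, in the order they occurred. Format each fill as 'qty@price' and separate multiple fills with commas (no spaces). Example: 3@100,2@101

Answer: 7@100

Derivation:
After op 1 [order #1] limit_buy(price=102, qty=6): fills=none; bids=[#1:6@102] asks=[-]
After op 2 [order #2] limit_buy(price=100, qty=7): fills=none; bids=[#1:6@102 #2:7@100] asks=[-]
After op 3 cancel(order #1): fills=none; bids=[#2:7@100] asks=[-]
After op 4 cancel(order #1): fills=none; bids=[#2:7@100] asks=[-]
After op 5 [order #3] market_sell(qty=7): fills=#2x#3:7@100; bids=[-] asks=[-]
After op 6 [order #4] limit_buy(price=97, qty=5): fills=none; bids=[#4:5@97] asks=[-]
After op 7 [order #5] limit_buy(price=101, qty=3): fills=none; bids=[#5:3@101 #4:5@97] asks=[-]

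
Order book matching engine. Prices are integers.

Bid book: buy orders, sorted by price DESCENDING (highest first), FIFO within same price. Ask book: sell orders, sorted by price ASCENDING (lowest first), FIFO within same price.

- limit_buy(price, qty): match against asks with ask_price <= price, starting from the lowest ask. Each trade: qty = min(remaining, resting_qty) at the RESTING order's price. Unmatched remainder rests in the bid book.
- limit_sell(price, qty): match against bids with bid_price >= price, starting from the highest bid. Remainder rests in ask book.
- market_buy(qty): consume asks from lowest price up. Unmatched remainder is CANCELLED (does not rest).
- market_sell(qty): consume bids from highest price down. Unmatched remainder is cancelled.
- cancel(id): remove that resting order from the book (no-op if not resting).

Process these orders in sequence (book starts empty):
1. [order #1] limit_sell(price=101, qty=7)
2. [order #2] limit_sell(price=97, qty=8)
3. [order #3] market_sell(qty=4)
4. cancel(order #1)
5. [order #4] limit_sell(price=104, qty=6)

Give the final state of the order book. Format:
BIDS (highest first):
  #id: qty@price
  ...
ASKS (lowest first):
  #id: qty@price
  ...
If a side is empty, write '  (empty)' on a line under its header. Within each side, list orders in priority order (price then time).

After op 1 [order #1] limit_sell(price=101, qty=7): fills=none; bids=[-] asks=[#1:7@101]
After op 2 [order #2] limit_sell(price=97, qty=8): fills=none; bids=[-] asks=[#2:8@97 #1:7@101]
After op 3 [order #3] market_sell(qty=4): fills=none; bids=[-] asks=[#2:8@97 #1:7@101]
After op 4 cancel(order #1): fills=none; bids=[-] asks=[#2:8@97]
After op 5 [order #4] limit_sell(price=104, qty=6): fills=none; bids=[-] asks=[#2:8@97 #4:6@104]

Answer: BIDS (highest first):
  (empty)
ASKS (lowest first):
  #2: 8@97
  #4: 6@104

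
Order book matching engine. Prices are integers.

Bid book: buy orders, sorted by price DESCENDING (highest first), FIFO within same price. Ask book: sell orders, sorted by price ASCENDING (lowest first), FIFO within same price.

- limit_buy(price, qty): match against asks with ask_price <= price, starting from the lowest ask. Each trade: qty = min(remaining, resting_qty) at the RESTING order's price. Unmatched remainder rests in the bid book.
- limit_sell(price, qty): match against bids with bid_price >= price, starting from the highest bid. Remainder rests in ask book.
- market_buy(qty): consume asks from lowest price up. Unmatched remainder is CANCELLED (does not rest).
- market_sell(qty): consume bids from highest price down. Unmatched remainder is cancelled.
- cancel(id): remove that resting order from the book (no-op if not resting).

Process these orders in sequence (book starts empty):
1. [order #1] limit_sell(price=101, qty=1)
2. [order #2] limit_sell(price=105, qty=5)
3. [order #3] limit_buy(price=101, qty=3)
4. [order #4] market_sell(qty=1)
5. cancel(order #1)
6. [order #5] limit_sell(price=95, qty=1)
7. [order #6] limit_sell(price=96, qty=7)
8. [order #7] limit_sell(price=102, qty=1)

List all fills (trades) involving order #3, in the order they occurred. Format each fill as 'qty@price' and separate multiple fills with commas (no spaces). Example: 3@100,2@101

After op 1 [order #1] limit_sell(price=101, qty=1): fills=none; bids=[-] asks=[#1:1@101]
After op 2 [order #2] limit_sell(price=105, qty=5): fills=none; bids=[-] asks=[#1:1@101 #2:5@105]
After op 3 [order #3] limit_buy(price=101, qty=3): fills=#3x#1:1@101; bids=[#3:2@101] asks=[#2:5@105]
After op 4 [order #4] market_sell(qty=1): fills=#3x#4:1@101; bids=[#3:1@101] asks=[#2:5@105]
After op 5 cancel(order #1): fills=none; bids=[#3:1@101] asks=[#2:5@105]
After op 6 [order #5] limit_sell(price=95, qty=1): fills=#3x#5:1@101; bids=[-] asks=[#2:5@105]
After op 7 [order #6] limit_sell(price=96, qty=7): fills=none; bids=[-] asks=[#6:7@96 #2:5@105]
After op 8 [order #7] limit_sell(price=102, qty=1): fills=none; bids=[-] asks=[#6:7@96 #7:1@102 #2:5@105]

Answer: 1@101,1@101,1@101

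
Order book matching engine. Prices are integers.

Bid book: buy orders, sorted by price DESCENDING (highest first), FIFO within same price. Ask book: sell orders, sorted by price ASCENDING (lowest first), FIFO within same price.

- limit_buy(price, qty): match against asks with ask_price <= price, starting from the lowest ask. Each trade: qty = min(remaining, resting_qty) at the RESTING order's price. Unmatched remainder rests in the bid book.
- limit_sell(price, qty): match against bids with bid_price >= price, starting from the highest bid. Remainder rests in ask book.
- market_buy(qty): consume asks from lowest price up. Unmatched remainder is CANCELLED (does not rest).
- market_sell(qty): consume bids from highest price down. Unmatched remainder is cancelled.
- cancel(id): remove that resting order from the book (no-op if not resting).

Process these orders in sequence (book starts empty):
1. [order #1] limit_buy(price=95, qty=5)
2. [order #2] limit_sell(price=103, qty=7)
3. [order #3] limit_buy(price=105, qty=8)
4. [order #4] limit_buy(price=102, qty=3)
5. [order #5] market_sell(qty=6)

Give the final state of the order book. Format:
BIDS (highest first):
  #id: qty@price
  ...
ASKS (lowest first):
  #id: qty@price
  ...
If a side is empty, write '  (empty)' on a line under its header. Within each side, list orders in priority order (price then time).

After op 1 [order #1] limit_buy(price=95, qty=5): fills=none; bids=[#1:5@95] asks=[-]
After op 2 [order #2] limit_sell(price=103, qty=7): fills=none; bids=[#1:5@95] asks=[#2:7@103]
After op 3 [order #3] limit_buy(price=105, qty=8): fills=#3x#2:7@103; bids=[#3:1@105 #1:5@95] asks=[-]
After op 4 [order #4] limit_buy(price=102, qty=3): fills=none; bids=[#3:1@105 #4:3@102 #1:5@95] asks=[-]
After op 5 [order #5] market_sell(qty=6): fills=#3x#5:1@105 #4x#5:3@102 #1x#5:2@95; bids=[#1:3@95] asks=[-]

Answer: BIDS (highest first):
  #1: 3@95
ASKS (lowest first):
  (empty)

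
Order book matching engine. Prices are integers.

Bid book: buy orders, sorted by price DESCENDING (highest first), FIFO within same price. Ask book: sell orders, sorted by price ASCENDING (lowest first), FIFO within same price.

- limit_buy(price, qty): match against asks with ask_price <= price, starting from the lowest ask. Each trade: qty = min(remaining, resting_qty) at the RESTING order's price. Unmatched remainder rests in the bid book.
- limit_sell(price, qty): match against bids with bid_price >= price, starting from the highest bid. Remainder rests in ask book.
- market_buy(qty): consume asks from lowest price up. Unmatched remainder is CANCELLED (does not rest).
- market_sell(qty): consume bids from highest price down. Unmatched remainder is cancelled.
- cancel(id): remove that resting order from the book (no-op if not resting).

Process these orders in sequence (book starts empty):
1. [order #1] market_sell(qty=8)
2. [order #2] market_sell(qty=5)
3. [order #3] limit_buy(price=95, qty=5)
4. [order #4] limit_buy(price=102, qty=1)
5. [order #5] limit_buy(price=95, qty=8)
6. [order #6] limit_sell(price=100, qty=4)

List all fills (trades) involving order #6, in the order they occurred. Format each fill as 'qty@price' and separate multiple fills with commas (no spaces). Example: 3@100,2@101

After op 1 [order #1] market_sell(qty=8): fills=none; bids=[-] asks=[-]
After op 2 [order #2] market_sell(qty=5): fills=none; bids=[-] asks=[-]
After op 3 [order #3] limit_buy(price=95, qty=5): fills=none; bids=[#3:5@95] asks=[-]
After op 4 [order #4] limit_buy(price=102, qty=1): fills=none; bids=[#4:1@102 #3:5@95] asks=[-]
After op 5 [order #5] limit_buy(price=95, qty=8): fills=none; bids=[#4:1@102 #3:5@95 #5:8@95] asks=[-]
After op 6 [order #6] limit_sell(price=100, qty=4): fills=#4x#6:1@102; bids=[#3:5@95 #5:8@95] asks=[#6:3@100]

Answer: 1@102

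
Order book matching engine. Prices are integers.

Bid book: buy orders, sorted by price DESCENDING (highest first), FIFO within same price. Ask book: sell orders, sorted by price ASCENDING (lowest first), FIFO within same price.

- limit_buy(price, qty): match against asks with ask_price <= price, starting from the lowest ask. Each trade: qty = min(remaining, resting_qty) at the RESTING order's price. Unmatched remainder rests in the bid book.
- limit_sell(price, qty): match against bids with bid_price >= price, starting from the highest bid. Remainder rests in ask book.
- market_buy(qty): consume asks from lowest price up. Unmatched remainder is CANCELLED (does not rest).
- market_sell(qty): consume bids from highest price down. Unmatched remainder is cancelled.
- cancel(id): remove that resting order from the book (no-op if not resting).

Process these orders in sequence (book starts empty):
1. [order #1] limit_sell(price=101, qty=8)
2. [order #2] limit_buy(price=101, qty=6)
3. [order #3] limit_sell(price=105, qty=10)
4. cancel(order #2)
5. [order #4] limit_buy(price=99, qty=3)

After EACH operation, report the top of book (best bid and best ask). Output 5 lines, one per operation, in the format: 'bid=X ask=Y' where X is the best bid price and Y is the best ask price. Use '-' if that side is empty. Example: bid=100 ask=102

After op 1 [order #1] limit_sell(price=101, qty=8): fills=none; bids=[-] asks=[#1:8@101]
After op 2 [order #2] limit_buy(price=101, qty=6): fills=#2x#1:6@101; bids=[-] asks=[#1:2@101]
After op 3 [order #3] limit_sell(price=105, qty=10): fills=none; bids=[-] asks=[#1:2@101 #3:10@105]
After op 4 cancel(order #2): fills=none; bids=[-] asks=[#1:2@101 #3:10@105]
After op 5 [order #4] limit_buy(price=99, qty=3): fills=none; bids=[#4:3@99] asks=[#1:2@101 #3:10@105]

Answer: bid=- ask=101
bid=- ask=101
bid=- ask=101
bid=- ask=101
bid=99 ask=101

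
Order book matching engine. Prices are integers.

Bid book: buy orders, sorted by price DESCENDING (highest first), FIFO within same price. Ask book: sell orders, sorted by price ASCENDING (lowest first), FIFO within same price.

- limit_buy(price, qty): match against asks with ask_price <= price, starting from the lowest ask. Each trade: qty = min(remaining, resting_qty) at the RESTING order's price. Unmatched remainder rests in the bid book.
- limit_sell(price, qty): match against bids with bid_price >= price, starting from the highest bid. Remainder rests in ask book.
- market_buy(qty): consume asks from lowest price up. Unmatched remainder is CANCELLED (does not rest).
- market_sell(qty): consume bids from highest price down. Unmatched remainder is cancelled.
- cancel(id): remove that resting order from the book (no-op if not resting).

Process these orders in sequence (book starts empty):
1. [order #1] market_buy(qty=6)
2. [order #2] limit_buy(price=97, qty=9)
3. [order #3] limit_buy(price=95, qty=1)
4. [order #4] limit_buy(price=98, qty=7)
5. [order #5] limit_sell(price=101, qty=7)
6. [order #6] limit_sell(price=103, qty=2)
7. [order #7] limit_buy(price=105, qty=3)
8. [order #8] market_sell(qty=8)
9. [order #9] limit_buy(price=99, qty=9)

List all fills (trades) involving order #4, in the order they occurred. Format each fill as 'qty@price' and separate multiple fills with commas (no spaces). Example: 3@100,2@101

Answer: 7@98

Derivation:
After op 1 [order #1] market_buy(qty=6): fills=none; bids=[-] asks=[-]
After op 2 [order #2] limit_buy(price=97, qty=9): fills=none; bids=[#2:9@97] asks=[-]
After op 3 [order #3] limit_buy(price=95, qty=1): fills=none; bids=[#2:9@97 #3:1@95] asks=[-]
After op 4 [order #4] limit_buy(price=98, qty=7): fills=none; bids=[#4:7@98 #2:9@97 #3:1@95] asks=[-]
After op 5 [order #5] limit_sell(price=101, qty=7): fills=none; bids=[#4:7@98 #2:9@97 #3:1@95] asks=[#5:7@101]
After op 6 [order #6] limit_sell(price=103, qty=2): fills=none; bids=[#4:7@98 #2:9@97 #3:1@95] asks=[#5:7@101 #6:2@103]
After op 7 [order #7] limit_buy(price=105, qty=3): fills=#7x#5:3@101; bids=[#4:7@98 #2:9@97 #3:1@95] asks=[#5:4@101 #6:2@103]
After op 8 [order #8] market_sell(qty=8): fills=#4x#8:7@98 #2x#8:1@97; bids=[#2:8@97 #3:1@95] asks=[#5:4@101 #6:2@103]
After op 9 [order #9] limit_buy(price=99, qty=9): fills=none; bids=[#9:9@99 #2:8@97 #3:1@95] asks=[#5:4@101 #6:2@103]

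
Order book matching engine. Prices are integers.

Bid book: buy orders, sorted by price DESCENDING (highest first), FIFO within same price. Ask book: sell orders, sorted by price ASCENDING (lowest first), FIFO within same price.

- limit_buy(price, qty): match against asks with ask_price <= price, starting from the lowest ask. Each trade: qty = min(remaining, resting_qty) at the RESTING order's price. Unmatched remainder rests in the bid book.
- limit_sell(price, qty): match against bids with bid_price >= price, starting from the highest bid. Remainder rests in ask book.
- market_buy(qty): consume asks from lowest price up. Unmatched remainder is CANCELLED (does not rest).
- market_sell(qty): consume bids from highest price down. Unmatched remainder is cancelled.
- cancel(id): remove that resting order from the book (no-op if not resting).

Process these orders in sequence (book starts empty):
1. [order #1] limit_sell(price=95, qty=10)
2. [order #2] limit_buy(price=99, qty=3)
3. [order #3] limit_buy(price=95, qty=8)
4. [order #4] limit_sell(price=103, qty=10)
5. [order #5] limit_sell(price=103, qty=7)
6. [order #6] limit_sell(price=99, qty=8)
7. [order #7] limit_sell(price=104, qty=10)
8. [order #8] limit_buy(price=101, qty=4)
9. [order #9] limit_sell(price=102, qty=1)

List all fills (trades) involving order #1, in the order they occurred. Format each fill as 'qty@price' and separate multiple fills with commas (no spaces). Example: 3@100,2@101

After op 1 [order #1] limit_sell(price=95, qty=10): fills=none; bids=[-] asks=[#1:10@95]
After op 2 [order #2] limit_buy(price=99, qty=3): fills=#2x#1:3@95; bids=[-] asks=[#1:7@95]
After op 3 [order #3] limit_buy(price=95, qty=8): fills=#3x#1:7@95; bids=[#3:1@95] asks=[-]
After op 4 [order #4] limit_sell(price=103, qty=10): fills=none; bids=[#3:1@95] asks=[#4:10@103]
After op 5 [order #5] limit_sell(price=103, qty=7): fills=none; bids=[#3:1@95] asks=[#4:10@103 #5:7@103]
After op 6 [order #6] limit_sell(price=99, qty=8): fills=none; bids=[#3:1@95] asks=[#6:8@99 #4:10@103 #5:7@103]
After op 7 [order #7] limit_sell(price=104, qty=10): fills=none; bids=[#3:1@95] asks=[#6:8@99 #4:10@103 #5:7@103 #7:10@104]
After op 8 [order #8] limit_buy(price=101, qty=4): fills=#8x#6:4@99; bids=[#3:1@95] asks=[#6:4@99 #4:10@103 #5:7@103 #7:10@104]
After op 9 [order #9] limit_sell(price=102, qty=1): fills=none; bids=[#3:1@95] asks=[#6:4@99 #9:1@102 #4:10@103 #5:7@103 #7:10@104]

Answer: 3@95,7@95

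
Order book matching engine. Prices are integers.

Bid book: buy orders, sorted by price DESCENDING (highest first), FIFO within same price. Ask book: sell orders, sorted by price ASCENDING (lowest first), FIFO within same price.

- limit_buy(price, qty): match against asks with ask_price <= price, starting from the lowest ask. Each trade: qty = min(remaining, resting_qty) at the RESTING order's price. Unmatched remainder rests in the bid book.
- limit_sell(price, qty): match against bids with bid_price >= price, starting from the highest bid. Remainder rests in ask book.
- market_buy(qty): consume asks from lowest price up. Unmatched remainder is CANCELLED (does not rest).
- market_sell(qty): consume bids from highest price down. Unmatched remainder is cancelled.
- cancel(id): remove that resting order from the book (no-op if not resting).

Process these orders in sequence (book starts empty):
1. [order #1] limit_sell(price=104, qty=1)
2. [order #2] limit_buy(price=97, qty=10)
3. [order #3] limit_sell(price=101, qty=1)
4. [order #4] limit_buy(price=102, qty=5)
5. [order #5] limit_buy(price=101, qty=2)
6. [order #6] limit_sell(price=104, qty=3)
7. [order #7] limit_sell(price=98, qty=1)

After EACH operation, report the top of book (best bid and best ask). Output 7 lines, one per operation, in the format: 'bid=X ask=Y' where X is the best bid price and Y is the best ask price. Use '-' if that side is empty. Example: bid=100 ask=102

Answer: bid=- ask=104
bid=97 ask=104
bid=97 ask=101
bid=102 ask=104
bid=102 ask=104
bid=102 ask=104
bid=102 ask=104

Derivation:
After op 1 [order #1] limit_sell(price=104, qty=1): fills=none; bids=[-] asks=[#1:1@104]
After op 2 [order #2] limit_buy(price=97, qty=10): fills=none; bids=[#2:10@97] asks=[#1:1@104]
After op 3 [order #3] limit_sell(price=101, qty=1): fills=none; bids=[#2:10@97] asks=[#3:1@101 #1:1@104]
After op 4 [order #4] limit_buy(price=102, qty=5): fills=#4x#3:1@101; bids=[#4:4@102 #2:10@97] asks=[#1:1@104]
After op 5 [order #5] limit_buy(price=101, qty=2): fills=none; bids=[#4:4@102 #5:2@101 #2:10@97] asks=[#1:1@104]
After op 6 [order #6] limit_sell(price=104, qty=3): fills=none; bids=[#4:4@102 #5:2@101 #2:10@97] asks=[#1:1@104 #6:3@104]
After op 7 [order #7] limit_sell(price=98, qty=1): fills=#4x#7:1@102; bids=[#4:3@102 #5:2@101 #2:10@97] asks=[#1:1@104 #6:3@104]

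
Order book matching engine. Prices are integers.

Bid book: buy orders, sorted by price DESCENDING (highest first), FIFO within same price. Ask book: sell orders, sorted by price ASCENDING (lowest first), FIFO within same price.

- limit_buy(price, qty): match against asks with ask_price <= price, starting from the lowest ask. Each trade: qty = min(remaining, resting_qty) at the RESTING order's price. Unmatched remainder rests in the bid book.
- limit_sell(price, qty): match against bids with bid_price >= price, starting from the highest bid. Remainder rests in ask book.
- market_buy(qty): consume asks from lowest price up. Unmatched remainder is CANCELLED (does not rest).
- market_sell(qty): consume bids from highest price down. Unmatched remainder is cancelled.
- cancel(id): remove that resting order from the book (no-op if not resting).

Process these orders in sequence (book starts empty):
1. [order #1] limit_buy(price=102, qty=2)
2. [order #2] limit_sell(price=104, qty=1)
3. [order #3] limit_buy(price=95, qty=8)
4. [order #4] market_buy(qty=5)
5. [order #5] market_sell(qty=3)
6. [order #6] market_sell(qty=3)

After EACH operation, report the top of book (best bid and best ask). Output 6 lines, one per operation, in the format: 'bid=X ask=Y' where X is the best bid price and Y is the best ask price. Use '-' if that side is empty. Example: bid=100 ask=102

Answer: bid=102 ask=-
bid=102 ask=104
bid=102 ask=104
bid=102 ask=-
bid=95 ask=-
bid=95 ask=-

Derivation:
After op 1 [order #1] limit_buy(price=102, qty=2): fills=none; bids=[#1:2@102] asks=[-]
After op 2 [order #2] limit_sell(price=104, qty=1): fills=none; bids=[#1:2@102] asks=[#2:1@104]
After op 3 [order #3] limit_buy(price=95, qty=8): fills=none; bids=[#1:2@102 #3:8@95] asks=[#2:1@104]
After op 4 [order #4] market_buy(qty=5): fills=#4x#2:1@104; bids=[#1:2@102 #3:8@95] asks=[-]
After op 5 [order #5] market_sell(qty=3): fills=#1x#5:2@102 #3x#5:1@95; bids=[#3:7@95] asks=[-]
After op 6 [order #6] market_sell(qty=3): fills=#3x#6:3@95; bids=[#3:4@95] asks=[-]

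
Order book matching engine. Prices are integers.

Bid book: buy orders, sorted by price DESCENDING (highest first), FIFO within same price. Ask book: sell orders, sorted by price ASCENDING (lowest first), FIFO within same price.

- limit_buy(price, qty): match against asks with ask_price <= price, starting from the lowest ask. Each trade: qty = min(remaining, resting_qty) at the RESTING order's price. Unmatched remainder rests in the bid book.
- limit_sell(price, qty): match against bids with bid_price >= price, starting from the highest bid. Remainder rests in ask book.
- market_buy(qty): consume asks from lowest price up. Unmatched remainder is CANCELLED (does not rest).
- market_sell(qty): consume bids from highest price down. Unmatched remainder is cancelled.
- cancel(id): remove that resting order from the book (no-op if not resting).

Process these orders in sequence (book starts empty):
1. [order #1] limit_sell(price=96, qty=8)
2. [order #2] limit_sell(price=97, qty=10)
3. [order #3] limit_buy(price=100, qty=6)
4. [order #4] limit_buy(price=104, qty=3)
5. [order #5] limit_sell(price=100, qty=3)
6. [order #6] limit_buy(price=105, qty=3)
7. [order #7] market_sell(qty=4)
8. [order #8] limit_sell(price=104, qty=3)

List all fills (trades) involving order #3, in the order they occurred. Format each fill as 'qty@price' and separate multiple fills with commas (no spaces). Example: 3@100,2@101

After op 1 [order #1] limit_sell(price=96, qty=8): fills=none; bids=[-] asks=[#1:8@96]
After op 2 [order #2] limit_sell(price=97, qty=10): fills=none; bids=[-] asks=[#1:8@96 #2:10@97]
After op 3 [order #3] limit_buy(price=100, qty=6): fills=#3x#1:6@96; bids=[-] asks=[#1:2@96 #2:10@97]
After op 4 [order #4] limit_buy(price=104, qty=3): fills=#4x#1:2@96 #4x#2:1@97; bids=[-] asks=[#2:9@97]
After op 5 [order #5] limit_sell(price=100, qty=3): fills=none; bids=[-] asks=[#2:9@97 #5:3@100]
After op 6 [order #6] limit_buy(price=105, qty=3): fills=#6x#2:3@97; bids=[-] asks=[#2:6@97 #5:3@100]
After op 7 [order #7] market_sell(qty=4): fills=none; bids=[-] asks=[#2:6@97 #5:3@100]
After op 8 [order #8] limit_sell(price=104, qty=3): fills=none; bids=[-] asks=[#2:6@97 #5:3@100 #8:3@104]

Answer: 6@96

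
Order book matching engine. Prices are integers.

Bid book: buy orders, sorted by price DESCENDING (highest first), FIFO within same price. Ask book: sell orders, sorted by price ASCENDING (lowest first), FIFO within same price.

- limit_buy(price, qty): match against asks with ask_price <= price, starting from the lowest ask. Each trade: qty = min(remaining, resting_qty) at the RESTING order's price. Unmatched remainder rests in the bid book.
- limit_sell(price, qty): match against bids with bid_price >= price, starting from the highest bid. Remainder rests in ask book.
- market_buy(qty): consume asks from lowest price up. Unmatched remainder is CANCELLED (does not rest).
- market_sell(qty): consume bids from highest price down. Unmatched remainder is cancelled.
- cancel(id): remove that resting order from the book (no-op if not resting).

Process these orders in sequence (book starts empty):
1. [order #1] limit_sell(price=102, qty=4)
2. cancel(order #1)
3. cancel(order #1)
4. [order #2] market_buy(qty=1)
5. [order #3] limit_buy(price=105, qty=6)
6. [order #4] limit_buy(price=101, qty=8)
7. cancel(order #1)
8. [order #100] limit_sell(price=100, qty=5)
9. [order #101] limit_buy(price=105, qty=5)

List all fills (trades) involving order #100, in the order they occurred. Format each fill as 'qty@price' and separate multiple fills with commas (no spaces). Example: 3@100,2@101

Answer: 5@105

Derivation:
After op 1 [order #1] limit_sell(price=102, qty=4): fills=none; bids=[-] asks=[#1:4@102]
After op 2 cancel(order #1): fills=none; bids=[-] asks=[-]
After op 3 cancel(order #1): fills=none; bids=[-] asks=[-]
After op 4 [order #2] market_buy(qty=1): fills=none; bids=[-] asks=[-]
After op 5 [order #3] limit_buy(price=105, qty=6): fills=none; bids=[#3:6@105] asks=[-]
After op 6 [order #4] limit_buy(price=101, qty=8): fills=none; bids=[#3:6@105 #4:8@101] asks=[-]
After op 7 cancel(order #1): fills=none; bids=[#3:6@105 #4:8@101] asks=[-]
After op 8 [order #100] limit_sell(price=100, qty=5): fills=#3x#100:5@105; bids=[#3:1@105 #4:8@101] asks=[-]
After op 9 [order #101] limit_buy(price=105, qty=5): fills=none; bids=[#3:1@105 #101:5@105 #4:8@101] asks=[-]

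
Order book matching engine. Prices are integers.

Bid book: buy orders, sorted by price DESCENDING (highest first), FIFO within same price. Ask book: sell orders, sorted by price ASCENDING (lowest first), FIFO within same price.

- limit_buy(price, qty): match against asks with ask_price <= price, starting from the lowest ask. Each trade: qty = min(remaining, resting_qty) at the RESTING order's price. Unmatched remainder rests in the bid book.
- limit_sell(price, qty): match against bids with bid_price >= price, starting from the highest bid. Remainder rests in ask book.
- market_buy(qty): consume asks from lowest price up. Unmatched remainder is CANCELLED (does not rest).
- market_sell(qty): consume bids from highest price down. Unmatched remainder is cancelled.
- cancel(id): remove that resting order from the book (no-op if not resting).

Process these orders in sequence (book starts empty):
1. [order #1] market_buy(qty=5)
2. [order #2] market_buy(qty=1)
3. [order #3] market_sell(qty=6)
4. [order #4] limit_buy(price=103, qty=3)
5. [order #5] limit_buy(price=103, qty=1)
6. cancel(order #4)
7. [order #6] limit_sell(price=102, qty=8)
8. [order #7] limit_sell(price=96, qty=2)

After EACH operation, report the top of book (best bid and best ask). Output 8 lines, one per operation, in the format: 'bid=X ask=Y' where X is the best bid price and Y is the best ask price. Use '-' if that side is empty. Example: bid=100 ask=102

After op 1 [order #1] market_buy(qty=5): fills=none; bids=[-] asks=[-]
After op 2 [order #2] market_buy(qty=1): fills=none; bids=[-] asks=[-]
After op 3 [order #3] market_sell(qty=6): fills=none; bids=[-] asks=[-]
After op 4 [order #4] limit_buy(price=103, qty=3): fills=none; bids=[#4:3@103] asks=[-]
After op 5 [order #5] limit_buy(price=103, qty=1): fills=none; bids=[#4:3@103 #5:1@103] asks=[-]
After op 6 cancel(order #4): fills=none; bids=[#5:1@103] asks=[-]
After op 7 [order #6] limit_sell(price=102, qty=8): fills=#5x#6:1@103; bids=[-] asks=[#6:7@102]
After op 8 [order #7] limit_sell(price=96, qty=2): fills=none; bids=[-] asks=[#7:2@96 #6:7@102]

Answer: bid=- ask=-
bid=- ask=-
bid=- ask=-
bid=103 ask=-
bid=103 ask=-
bid=103 ask=-
bid=- ask=102
bid=- ask=96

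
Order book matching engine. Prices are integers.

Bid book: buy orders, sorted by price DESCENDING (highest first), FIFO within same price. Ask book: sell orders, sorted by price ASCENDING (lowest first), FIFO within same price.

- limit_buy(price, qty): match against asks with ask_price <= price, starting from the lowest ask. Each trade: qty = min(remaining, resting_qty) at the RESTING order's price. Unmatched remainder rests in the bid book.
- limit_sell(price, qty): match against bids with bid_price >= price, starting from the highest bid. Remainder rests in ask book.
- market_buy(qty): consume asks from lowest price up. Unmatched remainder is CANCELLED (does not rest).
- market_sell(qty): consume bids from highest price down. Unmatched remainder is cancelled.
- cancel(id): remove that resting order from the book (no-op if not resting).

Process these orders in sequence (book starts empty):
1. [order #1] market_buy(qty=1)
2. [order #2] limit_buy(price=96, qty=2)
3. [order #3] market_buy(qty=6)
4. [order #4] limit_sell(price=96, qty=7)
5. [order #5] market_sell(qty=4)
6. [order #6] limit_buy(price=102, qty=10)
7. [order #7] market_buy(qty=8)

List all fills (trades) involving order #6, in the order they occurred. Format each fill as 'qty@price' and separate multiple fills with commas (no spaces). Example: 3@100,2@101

Answer: 5@96

Derivation:
After op 1 [order #1] market_buy(qty=1): fills=none; bids=[-] asks=[-]
After op 2 [order #2] limit_buy(price=96, qty=2): fills=none; bids=[#2:2@96] asks=[-]
After op 3 [order #3] market_buy(qty=6): fills=none; bids=[#2:2@96] asks=[-]
After op 4 [order #4] limit_sell(price=96, qty=7): fills=#2x#4:2@96; bids=[-] asks=[#4:5@96]
After op 5 [order #5] market_sell(qty=4): fills=none; bids=[-] asks=[#4:5@96]
After op 6 [order #6] limit_buy(price=102, qty=10): fills=#6x#4:5@96; bids=[#6:5@102] asks=[-]
After op 7 [order #7] market_buy(qty=8): fills=none; bids=[#6:5@102] asks=[-]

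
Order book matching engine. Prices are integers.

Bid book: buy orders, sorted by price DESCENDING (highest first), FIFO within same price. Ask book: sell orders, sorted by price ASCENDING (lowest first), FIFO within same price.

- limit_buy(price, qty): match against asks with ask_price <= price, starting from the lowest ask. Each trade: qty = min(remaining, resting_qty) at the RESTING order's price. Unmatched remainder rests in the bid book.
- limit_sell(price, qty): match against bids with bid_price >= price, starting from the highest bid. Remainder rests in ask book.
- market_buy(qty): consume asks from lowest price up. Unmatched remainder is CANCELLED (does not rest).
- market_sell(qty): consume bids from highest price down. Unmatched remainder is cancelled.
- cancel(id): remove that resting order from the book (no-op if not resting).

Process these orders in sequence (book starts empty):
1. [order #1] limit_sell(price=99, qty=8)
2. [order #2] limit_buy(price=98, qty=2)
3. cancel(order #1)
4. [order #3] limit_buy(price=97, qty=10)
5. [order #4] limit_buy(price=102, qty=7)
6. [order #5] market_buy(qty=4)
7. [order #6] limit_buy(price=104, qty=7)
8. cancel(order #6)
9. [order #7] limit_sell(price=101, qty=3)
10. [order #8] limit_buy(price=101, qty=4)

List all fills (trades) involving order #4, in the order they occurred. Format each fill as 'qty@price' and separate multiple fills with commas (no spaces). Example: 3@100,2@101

After op 1 [order #1] limit_sell(price=99, qty=8): fills=none; bids=[-] asks=[#1:8@99]
After op 2 [order #2] limit_buy(price=98, qty=2): fills=none; bids=[#2:2@98] asks=[#1:8@99]
After op 3 cancel(order #1): fills=none; bids=[#2:2@98] asks=[-]
After op 4 [order #3] limit_buy(price=97, qty=10): fills=none; bids=[#2:2@98 #3:10@97] asks=[-]
After op 5 [order #4] limit_buy(price=102, qty=7): fills=none; bids=[#4:7@102 #2:2@98 #3:10@97] asks=[-]
After op 6 [order #5] market_buy(qty=4): fills=none; bids=[#4:7@102 #2:2@98 #3:10@97] asks=[-]
After op 7 [order #6] limit_buy(price=104, qty=7): fills=none; bids=[#6:7@104 #4:7@102 #2:2@98 #3:10@97] asks=[-]
After op 8 cancel(order #6): fills=none; bids=[#4:7@102 #2:2@98 #3:10@97] asks=[-]
After op 9 [order #7] limit_sell(price=101, qty=3): fills=#4x#7:3@102; bids=[#4:4@102 #2:2@98 #3:10@97] asks=[-]
After op 10 [order #8] limit_buy(price=101, qty=4): fills=none; bids=[#4:4@102 #8:4@101 #2:2@98 #3:10@97] asks=[-]

Answer: 3@102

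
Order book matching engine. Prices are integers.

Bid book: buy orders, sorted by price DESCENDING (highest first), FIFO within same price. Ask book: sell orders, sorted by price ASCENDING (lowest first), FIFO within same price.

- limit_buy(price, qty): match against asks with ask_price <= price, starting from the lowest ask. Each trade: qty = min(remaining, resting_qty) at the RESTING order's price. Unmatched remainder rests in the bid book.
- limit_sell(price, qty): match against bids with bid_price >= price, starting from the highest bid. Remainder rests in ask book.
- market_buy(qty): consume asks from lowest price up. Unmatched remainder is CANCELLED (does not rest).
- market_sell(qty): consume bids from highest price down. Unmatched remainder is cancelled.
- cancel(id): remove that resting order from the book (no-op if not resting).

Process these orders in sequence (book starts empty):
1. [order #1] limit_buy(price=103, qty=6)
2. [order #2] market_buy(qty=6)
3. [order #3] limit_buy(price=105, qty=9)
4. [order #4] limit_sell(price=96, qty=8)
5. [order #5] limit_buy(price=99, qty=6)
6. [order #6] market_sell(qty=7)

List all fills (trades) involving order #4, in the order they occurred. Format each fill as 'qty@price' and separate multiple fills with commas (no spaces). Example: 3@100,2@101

Answer: 8@105

Derivation:
After op 1 [order #1] limit_buy(price=103, qty=6): fills=none; bids=[#1:6@103] asks=[-]
After op 2 [order #2] market_buy(qty=6): fills=none; bids=[#1:6@103] asks=[-]
After op 3 [order #3] limit_buy(price=105, qty=9): fills=none; bids=[#3:9@105 #1:6@103] asks=[-]
After op 4 [order #4] limit_sell(price=96, qty=8): fills=#3x#4:8@105; bids=[#3:1@105 #1:6@103] asks=[-]
After op 5 [order #5] limit_buy(price=99, qty=6): fills=none; bids=[#3:1@105 #1:6@103 #5:6@99] asks=[-]
After op 6 [order #6] market_sell(qty=7): fills=#3x#6:1@105 #1x#6:6@103; bids=[#5:6@99] asks=[-]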